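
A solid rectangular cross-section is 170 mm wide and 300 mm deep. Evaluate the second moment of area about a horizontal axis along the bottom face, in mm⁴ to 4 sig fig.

I_base ≈ 1.530 × 10⁹ mm⁴

The section: 170 × 300, A = 51 000 mm², y = 150 mm, Ī = 382 500 000 mm⁴.
Transfer it to the base of the section using Ī + A·d² with d = y − 0:
  the section: d = 150 mm → contributes +1 530 000 000 mm⁴
Total I = 1 530 000 000 mm⁴.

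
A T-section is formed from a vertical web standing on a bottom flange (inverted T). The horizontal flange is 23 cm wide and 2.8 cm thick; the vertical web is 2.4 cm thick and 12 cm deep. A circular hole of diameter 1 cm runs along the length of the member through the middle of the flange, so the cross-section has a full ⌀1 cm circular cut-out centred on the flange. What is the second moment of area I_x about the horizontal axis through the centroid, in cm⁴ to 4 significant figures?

I_x ≈ 1473 cm⁴

Treat the section as a set of non-overlapping primitives; coordinates are from the bounding-box lower-left.
Flange: 23 × 2.8, A = 64.4 cm², y = 1.4 cm, Ī = 42.0747 cm⁴.
Web: 2.4 × 12, A = 28.8 cm², y = 8.8 cm, Ī = 345.6 cm⁴.
Hole (subtracted): ⌀1, A = 0.785398 cm², y = 1.4 cm, Ī = 0.0490874 cm⁴.
Centroid: ȳ = ΣA·y / ΣA = 3.70613 cm.
Transfer each piece to the horizontal axis through the centroid using Ī + A·d² with d = y − 3.70613:
  flange: d = -2.30613 cm → contributes +384.569 cm⁴
  web: d = 5.09387 cm → contributes +1092.89 cm⁴
  hole: d = -2.30613 cm → contributes −4.22602 cm⁴
Total I = 1473.23 cm⁴.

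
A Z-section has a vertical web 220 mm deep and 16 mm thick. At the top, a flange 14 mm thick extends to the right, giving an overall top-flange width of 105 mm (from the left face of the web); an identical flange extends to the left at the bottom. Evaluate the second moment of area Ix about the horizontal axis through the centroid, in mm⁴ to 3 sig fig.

Treat the section as a set of non-overlapping primitives; coordinates are from the bounding-box lower-left.
Web: 16 × 220, A = 3 520 mm², y = 110 mm, Ī = 14 197 333 mm⁴.
Top flange (beyond web): 89 × 14, A = 1 246 mm², y = 213 mm, Ī = 20 351 mm⁴.
Bottom flange (beyond web): 89 × 14, A = 1 246 mm², y = 7 mm, Ī = 20 351 mm⁴.
Centroid: ȳ = ΣA·y / ΣA = 110 mm.
Transfer each piece to the horizontal axis through the centroid using Ī + A·d² with d = y − 110:
  web: d = 0 mm → contributes +14 197 333 mm⁴
  top flange (beyond web): d = 103 mm → contributes +13 239 165 mm⁴
  bottom flange (beyond web): d = -103 mm → contributes +13 239 165 mm⁴
Total I = 40 675 664 mm⁴.

Ix ≈ 4.07 × 10⁷ mm⁴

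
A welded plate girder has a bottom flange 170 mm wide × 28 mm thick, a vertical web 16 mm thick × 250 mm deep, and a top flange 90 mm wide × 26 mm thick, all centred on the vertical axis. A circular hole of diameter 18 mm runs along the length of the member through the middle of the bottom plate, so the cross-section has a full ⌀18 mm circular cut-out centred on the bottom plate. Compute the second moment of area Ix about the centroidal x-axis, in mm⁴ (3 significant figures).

Split into non-overlapping primitives; take the origin at the lower-left of the bounding box.
Bottom plate: 170 × 28, A = 4 760 mm², y = 14 mm, Ī = 310 987 mm⁴.
Web plate: 16 × 250, A = 4 000 mm², y = 153 mm, Ī = 20 833 333 mm⁴.
Top plate: 90 × 26, A = 2 340 mm², y = 291 mm, Ī = 131 820 mm⁴.
Hole (subtracted): ⌀18, A = 254.47 mm², y = 14 mm, Ī = 5 153 mm⁴.
Centroid: ȳ = ΣA·y / ΣA = 125.03 mm.
Transfer each piece to the centroidal x-axis using Ī + A·d² with d = y − 125.03:
  bottom plate: d = -111.03 mm → contributes +58 990 720 mm⁴
  web plate: d = 27.97 mm → contributes +23 962 603 mm⁴
  top plate: d = 165.97 mm → contributes +64 589 506 mm⁴
  hole: d = -111.03 mm → contributes −3 142 164 mm⁴
Total I = 144 400 665 mm⁴.

Ix ≈ 1.44 × 10⁸ mm⁴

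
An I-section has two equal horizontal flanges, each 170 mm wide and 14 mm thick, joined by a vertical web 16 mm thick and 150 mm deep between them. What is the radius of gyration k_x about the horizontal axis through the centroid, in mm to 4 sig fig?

k_x ≈ 71.48 mm

Split into non-overlapping primitives; take the origin at the lower-left of the bounding box.
Bottom flange: 170 × 14, A = 2 380 mm², y = 7 mm, Ī = 38873.3 mm⁴.
Web: 16 × 150, A = 2 400 mm², y = 89 mm, Ī = 4 500 000 mm⁴.
Top flange: 170 × 14, A = 2 380 mm², y = 171 mm, Ī = 38873.3 mm⁴.
By symmetry the centroid is at mid-height, ȳ = 89 mm.
Transfer each piece to the horizontal axis through the centroid using Ī + A·d² with d = y − 89:
  bottom flange: d = -82 mm → contributes +16 041 993 mm⁴
  web: d = 0 mm → contributes +4 500 000 mm⁴
  top flange: d = 82 mm → contributes +16 041 993 mm⁴
Total I = 36 583 987 mm⁴.
Radius of gyration: k = √(I/A) = √(36 583 987 / 7 160) = 71.4807 mm.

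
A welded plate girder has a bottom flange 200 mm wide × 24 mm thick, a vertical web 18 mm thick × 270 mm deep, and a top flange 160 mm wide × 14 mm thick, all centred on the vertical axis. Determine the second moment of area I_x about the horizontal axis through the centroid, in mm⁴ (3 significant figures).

I_x ≈ 1.66 × 10⁸ mm⁴

Break the section into simple shapes (no overlaps), measuring from the bottom-left corner of the bounding box.
Bottom plate: 200 × 24, A = 4 800 mm², y = 12 mm, Ī = 230 400 mm⁴.
Web plate: 18 × 270, A = 4 860 mm², y = 159 mm, Ī = 29 524 500 mm⁴.
Top plate: 160 × 14, A = 2 240 mm², y = 301 mm, Ī = 36 587 mm⁴.
Centroid: ȳ = ΣA·y / ΣA = 126.44 mm.
Transfer each piece to the horizontal axis through the centroid using Ī + A·d² with d = y − 126.44:
  bottom plate: d = -114.44 mm → contributes +63 088 495 mm⁴
  web plate: d = 32.565 mm → contributes +34 678 336 mm⁴
  top plate: d = 174.56 mm → contributes +68 295 741 mm⁴
Total I = 166 062 572 mm⁴.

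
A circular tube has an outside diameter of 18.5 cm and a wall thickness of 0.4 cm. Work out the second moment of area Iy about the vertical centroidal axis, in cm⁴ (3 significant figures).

Split into non-overlapping primitives; take the origin at the lower-left of the bounding box.
Outer circle: ⌀18.5, A = 268.8 cm², x = 9.25 cm, Ī = 5749.9 cm⁴.
Bore (subtracted): ⌀17.7, A = 246.06 cm², x = 9.25 cm, Ī = 4 818 cm⁴.
By symmetry the centroid is at mid-width, x̄ = 9.25 cm.
All pieces are centred on the vertical centroidal axis, so I = ΣĪ (holes subtracted) = 931.9 cm⁴.

Iy ≈ 932 cm⁴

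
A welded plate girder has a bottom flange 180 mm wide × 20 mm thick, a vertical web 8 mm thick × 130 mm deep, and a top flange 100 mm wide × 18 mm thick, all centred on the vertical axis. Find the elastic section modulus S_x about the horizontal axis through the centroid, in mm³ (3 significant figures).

S_x ≈ 2.77 × 10⁵ mm³

Treat the section as a set of non-overlapping primitives; coordinates are from the bounding-box lower-left.
Bottom plate: 180 × 20, A = 3 600 mm², y = 10 mm, Ī = 120 000 mm⁴.
Web plate: 8 × 130, A = 1 040 mm², y = 85 mm, Ī = 1 464 667 mm⁴.
Top plate: 100 × 18, A = 1 800 mm², y = 159 mm, Ī = 48 600 mm⁴.
Centroid: ȳ = ΣA·y / ΣA = 63.758 mm.
Transfer each piece to the horizontal axis through the centroid using Ī + A·d² with d = y − 63.758:
  bottom plate: d = -53.758 mm → contributes +10 523 630 mm⁴
  web plate: d = 21.242 mm → contributes +1 933 949 mm⁴
  top plate: d = 95.242 mm → contributes +16 376 550 mm⁴
Total I = 28 834 129 mm⁴.
Extreme fibre distance c = 104.24 mm; S = I/c = 276 607 mm³.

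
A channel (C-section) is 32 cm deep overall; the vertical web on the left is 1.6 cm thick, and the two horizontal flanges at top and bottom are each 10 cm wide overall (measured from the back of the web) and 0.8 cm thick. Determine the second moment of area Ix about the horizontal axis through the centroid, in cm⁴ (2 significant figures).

Ix ≈ 7600 cm⁴

Break the section into simple shapes (no overlaps), measuring from the bottom-left corner of the bounding box.
Web: 1.6 × 32, A = 51.2 cm², y = 16 cm, Ī = 4 369 cm⁴.
Top flange (beyond web): 8.4 × 0.8, A = 6.72 cm², y = 31.6 cm, Ī = 0.3584 cm⁴.
Bottom flange (beyond web): 8.4 × 0.8, A = 6.72 cm², y = 0.4 cm, Ī = 0.3584 cm⁴.
By symmetry the centroid is at mid-height, ȳ = 16 cm.
Transfer each piece to the horizontal axis through the centroid using Ī + A·d² with d = y − 16:
  web: d = 0 cm → contributes +4 369 cm⁴
  top flange (beyond web): d = 15.6 cm → contributes +1 636 cm⁴
  bottom flange (beyond web): d = -15.6 cm → contributes +1 636 cm⁴
Total I = 7 641 cm⁴.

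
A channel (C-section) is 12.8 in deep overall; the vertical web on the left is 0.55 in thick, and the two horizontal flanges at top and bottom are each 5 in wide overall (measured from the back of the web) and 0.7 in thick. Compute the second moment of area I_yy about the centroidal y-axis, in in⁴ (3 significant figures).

Treat the section as a set of non-overlapping primitives; coordinates are from the bounding-box lower-left.
Web: 0.55 × 12.8, A = 7.04 in², x = 0.275 in, Ī = 0.17747 in⁴.
Top flange (beyond web): 4.45 × 0.7, A = 3.115 in², x = 2.775 in, Ī = 5.1404 in⁴.
Bottom flange (beyond web): 4.45 × 0.7, A = 3.115 in², x = 2.775 in, Ī = 5.1404 in⁴.
Centroid: x̄ = ΣA·x / ΣA = 1.4487 in.
Transfer each piece to the centroidal y-axis using Ī + A·d² with d = x − 1.4487:
  web: d = -1.1737 in → contributes +9.8756 in⁴
  top flange (beyond web): d = 1.3263 in → contributes +10.62 in⁴
  bottom flange (beyond web): d = 1.3263 in → contributes +10.62 in⁴
Total I = 31.115 in⁴.

I_yy ≈ 31.1 in⁴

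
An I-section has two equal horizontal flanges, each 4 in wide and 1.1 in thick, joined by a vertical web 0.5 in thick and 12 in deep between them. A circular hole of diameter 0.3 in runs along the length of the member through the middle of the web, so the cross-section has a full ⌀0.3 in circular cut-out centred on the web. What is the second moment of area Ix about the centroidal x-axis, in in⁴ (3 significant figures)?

Ix ≈ 450 in⁴

Decompose the section into non-overlapping parts with the origin at the bottom-left of its bounding rectangle.
Bottom flange: 4 × 1.1, A = 4.4 in², y = 0.55 in, Ī = 0.44367 in⁴.
Web: 0.5 × 12, A = 6 in², y = 7.1 in, Ī = 72 in⁴.
Top flange: 4 × 1.1, A = 4.4 in², y = 13.65 in, Ī = 0.44367 in⁴.
Hole (subtracted): ⌀0.3, A = 0.070686 in², y = 7.1 in, Ī = 0.00039761 in⁴.
By symmetry the centroid is at mid-height, ȳ = 7.1 in.
Transfer each piece to the centroidal x-axis using Ī + A·d² with d = y − 7.1:
  bottom flange: d = -6.55 in → contributes +189.21 in⁴
  web: d = 0 in → contributes +72 in⁴
  top flange: d = 6.55 in → contributes +189.21 in⁴
  hole: d = 0 in → contributes −0.00039761 in⁴
Total I = 450.43 in⁴.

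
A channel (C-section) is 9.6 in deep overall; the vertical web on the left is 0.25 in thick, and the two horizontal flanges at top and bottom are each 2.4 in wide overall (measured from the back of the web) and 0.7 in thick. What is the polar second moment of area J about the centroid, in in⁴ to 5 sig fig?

Split into non-overlapping primitives; take the origin at the lower-left of the bounding box.
Web: 0.25 × 9.6, A = 2.4 in², y = 4.8 in, Ī = 18.432 in⁴.
Top flange (beyond web): 2.15 × 0.7, A = 1.505 in², y = 9.25 in, Ī = 0.06145417 in⁴.
Bottom flange (beyond web): 2.15 × 0.7, A = 1.505 in², y = 0.35 in, Ī = 0.06145417 in⁴.
By symmetry the centroid is at mid-height, ȳ = 4.8 in.
Transfer each piece to the centroidal x-axis using Ī + A·d² with d = y − 4.8:
  web: d = 0 in → contributes +18.432 in⁴
  top flange (beyond web): d = 4.45 in → contributes +29.86422 in⁴
  bottom flange (beyond web): d = -4.45 in → contributes +29.86422 in⁴
Total I = 78.16043 in⁴.
For the y-axis: x̄ = 0.7926525 in.
Repeating about the centroidal y-axis gives I_y = 3.094816 in⁴.
Polar second moment: J = I_x + I_y = 81.25525 in⁴.

J ≈ 81.255 in⁴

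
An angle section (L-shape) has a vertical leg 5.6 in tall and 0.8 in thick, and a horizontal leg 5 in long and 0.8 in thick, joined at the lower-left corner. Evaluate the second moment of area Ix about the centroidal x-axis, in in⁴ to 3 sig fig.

Ix ≈ 22.9 in⁴

Break the section into simple shapes (no overlaps), measuring from the bottom-left corner of the bounding box.
Vertical leg: 0.8 × 5.6, A = 4.48 in², y = 2.8 in, Ī = 11.708 in⁴.
Horizontal leg (remainder): 4.2 × 0.8, A = 3.36 in², y = 0.4 in, Ī = 0.1792 in⁴.
Centroid: ȳ = ΣA·y / ΣA = 1.7714 in.
Transfer each piece to the centroidal x-axis using Ī + A·d² with d = y − 1.7714:
  vertical leg: d = 1.0286 in → contributes +16.447 in⁴
  horizontal leg (remainder): d = -1.3714 in → contributes +6.4987 in⁴
Total I = 22.946 in⁴.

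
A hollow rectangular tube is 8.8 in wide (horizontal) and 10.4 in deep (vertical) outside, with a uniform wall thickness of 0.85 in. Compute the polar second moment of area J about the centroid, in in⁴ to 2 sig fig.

J ≈ 770 in⁴

Treat the section as a set of non-overlapping primitives; coordinates are from the bounding-box lower-left.
Outer rectangle: 8.8 × 10.4, A = 91.52 in², y = 5.2 in, Ī = 824.9 in⁴.
Inner void (subtracted): 7.1 × 8.7, A = 61.77 in², y = 5.2 in, Ī = 389.6 in⁴.
By symmetry the centroid is at mid-height, ȳ = 5.2 in.
All pieces are centred on the centroidal x-axis, so I = ΣĪ (holes subtracted) = 435.3 in⁴.
Repeating about the centroidal y-axis gives I_y = 331.1 in⁴.
Polar second moment: J = I_x + I_y = 766.4 in⁴.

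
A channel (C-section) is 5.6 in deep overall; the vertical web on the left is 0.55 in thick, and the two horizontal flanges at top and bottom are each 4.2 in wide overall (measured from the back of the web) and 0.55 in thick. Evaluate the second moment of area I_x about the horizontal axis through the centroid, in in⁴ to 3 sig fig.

Break the section into simple shapes (no overlaps), measuring from the bottom-left corner of the bounding box.
Web: 0.55 × 5.6, A = 3.08 in², y = 2.8 in, Ī = 8.0491 in⁴.
Top flange (beyond web): 3.65 × 0.55, A = 2.0075 in², y = 5.325 in, Ī = 0.050606 in⁴.
Bottom flange (beyond web): 3.65 × 0.55, A = 2.0075 in², y = 0.275 in, Ī = 0.050606 in⁴.
By symmetry the centroid is at mid-height, ȳ = 2.8 in.
Transfer each piece to the horizontal axis through the centroid using Ī + A·d² with d = y − 2.8:
  web: d = 0 in → contributes +8.0491 in⁴
  top flange (beyond web): d = 2.525 in → contributes +12.85 in⁴
  bottom flange (beyond web): d = -2.525 in → contributes +12.85 in⁴
Total I = 33.748 in⁴.

I_x ≈ 33.7 in⁴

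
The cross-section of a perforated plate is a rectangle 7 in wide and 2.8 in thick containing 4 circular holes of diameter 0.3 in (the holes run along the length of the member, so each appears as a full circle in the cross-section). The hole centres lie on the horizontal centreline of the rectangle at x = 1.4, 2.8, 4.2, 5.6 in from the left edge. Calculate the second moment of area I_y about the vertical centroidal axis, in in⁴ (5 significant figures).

I_y ≈ 79.339 in⁴

Break the section into simple shapes (no overlaps), measuring from the bottom-left corner of the bounding box.
Plate: 7 × 2.8, A = 19.6 in², x = 3.5 in, Ī = 80.03333 in⁴.
Hole 1 (subtracted): ⌀0.3, A = 0.07068583 in², x = 1.4 in, Ī = 0.0003976078 in⁴.
Hole 2 (subtracted): ⌀0.3, A = 0.07068583 in², x = 2.8 in, Ī = 0.0003976078 in⁴.
Hole 3 (subtracted): ⌀0.3, A = 0.07068583 in², x = 4.2 in, Ī = 0.0003976078 in⁴.
Hole 4 (subtracted): ⌀0.3, A = 0.07068583 in², x = 5.6 in, Ī = 0.0003976078 in⁴.
By symmetry the centroid is at mid-width, x̄ = 3.5 in.
Transfer each piece to the vertical centroidal axis using Ī + A·d² with d = x − 3.5:
  plate: d = 0 in → contributes +80.03333 in⁴
  hole 1: d = -2.1 in → contributes −0.3121221 in⁴
  hole 2: d = -0.7 in → contributes −0.03503367 in⁴
  hole 3: d = 0.7 in → contributes −0.03503367 in⁴
  hole 4: d = 2.1 in → contributes −0.3121221 in⁴
Total I = 79.33902 in⁴.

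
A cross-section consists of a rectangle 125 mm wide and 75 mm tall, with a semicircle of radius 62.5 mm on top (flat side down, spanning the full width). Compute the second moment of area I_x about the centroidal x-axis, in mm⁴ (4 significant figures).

I_x ≈ 2.127 × 10⁷ mm⁴

Treat the section as a set of non-overlapping primitives; coordinates are from the bounding-box lower-left.
Rectangular body: 125 × 75, A = 9 375 mm², y = 37.5 mm, Ī = 4 394 531 mm⁴.
Semicircular cap: semicircle r = 62.5, A = 6135.92 mm², y = 101.526 mm, Ī = 1 674 758 mm⁴.
Centroid: ȳ = ΣA·y / ΣA = 62.8278 mm.
Transfer each piece to the centroidal x-axis using Ī + A·d² with d = y − 62.8278:
  rectangular body: d = -25.3278 mm → contributes +10 408 569 mm⁴
  semicircular cap: d = 38.698 mm → contributes +10 863 531 mm⁴
Total I = 21 272 100 mm⁴.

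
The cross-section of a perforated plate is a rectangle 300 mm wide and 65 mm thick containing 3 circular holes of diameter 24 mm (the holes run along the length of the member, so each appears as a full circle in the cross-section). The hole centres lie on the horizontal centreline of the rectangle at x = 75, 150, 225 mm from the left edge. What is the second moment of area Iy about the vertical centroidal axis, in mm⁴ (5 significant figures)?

Iy ≈ 1.4111 × 10⁸ mm⁴

Break the section into simple shapes (no overlaps), measuring from the bottom-left corner of the bounding box.
Plate: 300 × 65, A = 19 500 mm², x = 150 mm, Ī = 146 250 000 mm⁴.
Hole 1 (subtracted): ⌀24, A = 452.3893 mm², x = 75 mm, Ī = 16286.02 mm⁴.
Hole 2 (subtracted): ⌀24, A = 452.3893 mm², x = 150 mm, Ī = 16286.02 mm⁴.
Hole 3 (subtracted): ⌀24, A = 452.3893 mm², x = 225 mm, Ī = 16286.02 mm⁴.
By symmetry the centroid is at mid-width, x̄ = 150 mm.
Transfer each piece to the vertical centroidal axis using Ī + A·d² with d = x − 150:
  plate: d = 0 mm → contributes +146 250 000 mm⁴
  hole 1: d = -75 mm → contributes −2 560 976 mm⁴
  hole 2: d = 0 mm → contributes −16286.02 mm⁴
  hole 3: d = 75 mm → contributes −2 560 976 mm⁴
Total I = 141 111 762 mm⁴.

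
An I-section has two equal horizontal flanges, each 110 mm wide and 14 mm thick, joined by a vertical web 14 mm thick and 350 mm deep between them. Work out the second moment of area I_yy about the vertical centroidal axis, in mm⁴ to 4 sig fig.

I_yy ≈ 3.186 × 10⁶ mm⁴

Treat the section as a set of non-overlapping primitives; coordinates are from the bounding-box lower-left.
Bottom flange: 110 × 14, A = 1 540 mm², x = 55 mm, Ī = 1 552 833 mm⁴.
Web: 14 × 350, A = 4 900 mm², x = 55 mm, Ī = 80033.3 mm⁴.
Top flange: 110 × 14, A = 1 540 mm², x = 55 mm, Ī = 1 552 833 mm⁴.
By symmetry the centroid is at mid-width, x̄ = 55 mm.
All pieces are centred on the vertical centroidal axis, so I = ΣĪ = 3 185 700 mm⁴.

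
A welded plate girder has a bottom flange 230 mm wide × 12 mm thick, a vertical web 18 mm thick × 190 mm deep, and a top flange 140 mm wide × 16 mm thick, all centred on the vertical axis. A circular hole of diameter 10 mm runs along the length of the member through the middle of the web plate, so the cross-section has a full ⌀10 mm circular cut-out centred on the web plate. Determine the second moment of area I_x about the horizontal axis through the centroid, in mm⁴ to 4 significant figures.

Treat the section as a set of non-overlapping primitives; coordinates are from the bounding-box lower-left.
Bottom plate: 230 × 12, A = 2 760 mm², y = 6 mm, Ī = 33 120 mm⁴.
Web plate: 18 × 190, A = 3 420 mm², y = 107 mm, Ī = 10 288 500 mm⁴.
Top plate: 140 × 16, A = 2 240 mm², y = 210 mm, Ī = 47786.7 mm⁴.
Hole (subtracted): ⌀10, A = 78.5398 mm², y = 107 mm, Ī = 490.874 mm⁴.
Centroid: ȳ = ΣA·y / ΣA = 101.241 mm.
Transfer each piece to the horizontal axis through the centroid using Ī + A·d² with d = y − 101.241:
  bottom plate: d = -95.2408 mm → contributes +25 068 564 mm⁴
  web plate: d = 5.75918 mm → contributes +10 401 935 mm⁴
  top plate: d = 108.759 mm → contributes +26 543 761 mm⁴
  hole: d = 5.75918 mm → contributes −3095.9 mm⁴
Total I = 62 011 165 mm⁴.

I_x ≈ 6.201 × 10⁷ mm⁴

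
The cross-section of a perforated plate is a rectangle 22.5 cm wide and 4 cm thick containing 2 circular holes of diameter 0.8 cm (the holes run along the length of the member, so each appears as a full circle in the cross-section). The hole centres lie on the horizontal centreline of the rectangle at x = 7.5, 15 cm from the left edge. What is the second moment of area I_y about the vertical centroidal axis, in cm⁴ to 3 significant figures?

Decompose the section into non-overlapping parts with the origin at the bottom-left of its bounding rectangle.
Plate: 22.5 × 4, A = 90 cm², x = 11.25 cm, Ī = 3796.9 cm⁴.
Hole 1 (subtracted): ⌀0.8, A = 0.50265 cm², x = 7.5 cm, Ī = 0.020106 cm⁴.
Hole 2 (subtracted): ⌀0.8, A = 0.50265 cm², x = 15 cm, Ī = 0.020106 cm⁴.
By symmetry the centroid is at mid-width, x̄ = 11.25 cm.
Transfer each piece to the vertical centroidal axis using Ī + A·d² with d = x − 11.25:
  plate: d = 0 cm → contributes +3796.9 cm⁴
  hole 1: d = -3.75 cm → contributes −7.0887 cm⁴
  hole 2: d = 3.75 cm → contributes −7.0887 cm⁴
Total I = 3782.7 cm⁴.

I_y ≈ 3780 cm⁴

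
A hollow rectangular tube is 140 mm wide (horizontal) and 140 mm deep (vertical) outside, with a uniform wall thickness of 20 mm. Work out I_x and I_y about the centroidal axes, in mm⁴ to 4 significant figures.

Split into non-overlapping primitives; take the origin at the lower-left of the bounding box.
Outer rectangle: 140 × 140, A = 19 600 mm², y = 70 mm, Ī = 32 013 333 mm⁴.
Inner void (subtracted): 100 × 100, A = 10 000 mm², y = 70 mm, Ī = 8 333 333 mm⁴.
By symmetry the centroid is at mid-height, ȳ = 70 mm.
All pieces are centred on the centroidal x-axis, so I = ΣĪ (holes subtracted) = 23 680 000 mm⁴.
Repeating about the centroidal y-axis gives I_y = 23 680 000 mm⁴.

I_x ≈ 2.368 × 10⁷ mm⁴, I_y ≈ 2.368 × 10⁷ mm⁴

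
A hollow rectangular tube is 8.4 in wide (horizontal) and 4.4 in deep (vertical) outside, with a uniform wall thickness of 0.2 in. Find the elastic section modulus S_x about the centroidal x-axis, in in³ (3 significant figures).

S_x ≈ 7.71 in³

Decompose the section into non-overlapping parts with the origin at the bottom-left of its bounding rectangle.
Outer rectangle: 8.4 × 4.4, A = 36.96 in², y = 2.2 in, Ī = 59.629 in⁴.
Inner void (subtracted): 8 × 4, A = 32 in², y = 2.2 in, Ī = 42.667 in⁴.
By symmetry the centroid is at mid-height, ȳ = 2.2 in.
All pieces are centred on the centroidal x-axis, so I = ΣĪ (holes subtracted) = 16.962 in⁴.
Extreme fibre distance c = 2.2 in; S = I/c = 7.7101 in³.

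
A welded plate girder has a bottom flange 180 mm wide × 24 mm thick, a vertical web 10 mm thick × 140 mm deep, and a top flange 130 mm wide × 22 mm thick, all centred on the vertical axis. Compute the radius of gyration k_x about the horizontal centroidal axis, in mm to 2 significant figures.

k_x ≈ 75 mm

Break the section into simple shapes (no overlaps), measuring from the bottom-left corner of the bounding box.
Bottom plate: 180 × 24, A = 4 320 mm², y = 12 mm, Ī = 207 360 mm⁴.
Web plate: 10 × 140, A = 1 400 mm², y = 94 mm, Ī = 2 286 667 mm⁴.
Top plate: 130 × 22, A = 2 860 mm², y = 175 mm, Ī = 115 353 mm⁴.
Centroid: ȳ = ΣA·y / ΣA = 79.71 mm.
Transfer each piece to the horizontal centroidal axis using Ī + A·d² with d = y − 79.71:
  bottom plate: d = -67.71 mm → contributes +20 014 945 mm⁴
  web plate: d = 14.29 mm → contributes +2 572 421 mm⁴
  top plate: d = 95.29 mm → contributes +26 082 888 mm⁴
Total I = 48 670 255 mm⁴.
Radius of gyration: k = √(I/A) = √(48 670 255 / 8 580) = 75.32 mm.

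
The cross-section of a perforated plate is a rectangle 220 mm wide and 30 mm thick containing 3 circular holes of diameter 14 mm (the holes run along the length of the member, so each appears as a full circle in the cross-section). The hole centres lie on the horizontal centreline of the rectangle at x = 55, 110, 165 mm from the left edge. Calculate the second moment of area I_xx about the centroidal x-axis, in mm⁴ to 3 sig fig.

I_xx ≈ 4.89 × 10⁵ mm⁴

Treat the section as a set of non-overlapping primitives; coordinates are from the bounding-box lower-left.
Plate: 220 × 30, A = 6 600 mm², y = 15 mm, Ī = 495 000 mm⁴.
Hole 1 (subtracted): ⌀14, A = 153.94 mm², y = 15 mm, Ī = 1885.7 mm⁴.
Hole 2 (subtracted): ⌀14, A = 153.94 mm², y = 15 mm, Ī = 1885.7 mm⁴.
Hole 3 (subtracted): ⌀14, A = 153.94 mm², y = 15 mm, Ī = 1885.7 mm⁴.
By symmetry the centroid is at mid-height, ȳ = 15 mm.
All pieces are centred on the centroidal x-axis, so I = ΣĪ (holes subtracted) = 489 343 mm⁴.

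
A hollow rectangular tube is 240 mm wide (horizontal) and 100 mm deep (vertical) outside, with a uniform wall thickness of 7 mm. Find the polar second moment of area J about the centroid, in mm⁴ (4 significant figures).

Split into non-overlapping primitives; take the origin at the lower-left of the bounding box.
Outer rectangle: 240 × 100, A = 24 000 mm², y = 50 mm, Ī = 20 000 000 mm⁴.
Inner void (subtracted): 226 × 86, A = 19 436 mm², y = 50 mm, Ī = 11 979 055 mm⁴.
By symmetry the centroid is at mid-height, ȳ = 50 mm.
All pieces are centred on the centroidal x-axis, so I = ΣĪ (holes subtracted) = 8 020 945 mm⁴.
Repeating about the centroidal y-axis gives I_y = 32 473 905 mm⁴.
Polar second moment: J = I_x + I_y = 40 494 851 mm⁴.

J ≈ 4.049 × 10⁷ mm⁴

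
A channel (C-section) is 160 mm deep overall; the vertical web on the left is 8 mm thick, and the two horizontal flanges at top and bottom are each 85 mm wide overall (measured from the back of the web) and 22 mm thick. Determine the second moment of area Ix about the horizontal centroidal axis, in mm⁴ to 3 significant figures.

Break the section into simple shapes (no overlaps), measuring from the bottom-left corner of the bounding box.
Web: 8 × 160, A = 1 280 mm², y = 80 mm, Ī = 2 730 667 mm⁴.
Top flange (beyond web): 77 × 22, A = 1 694 mm², y = 149 mm, Ī = 68 325 mm⁴.
Bottom flange (beyond web): 77 × 22, A = 1 694 mm², y = 11 mm, Ī = 68 325 mm⁴.
By symmetry the centroid is at mid-height, ȳ = 80 mm.
Transfer each piece to the horizontal centroidal axis using Ī + A·d² with d = y − 80:
  web: d = 0 mm → contributes +2 730 667 mm⁴
  top flange (beyond web): d = 69 mm → contributes +8 133 459 mm⁴
  bottom flange (beyond web): d = -69 mm → contributes +8 133 459 mm⁴
Total I = 18 997 584 mm⁴.

Ix ≈ 1.90 × 10⁷ mm⁴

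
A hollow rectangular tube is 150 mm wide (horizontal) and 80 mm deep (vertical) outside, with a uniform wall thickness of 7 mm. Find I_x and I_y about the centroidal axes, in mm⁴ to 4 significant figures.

Treat the section as a set of non-overlapping primitives; coordinates are from the bounding-box lower-left.
Outer rectangle: 150 × 80, A = 12 000 mm², y = 40 mm, Ī = 6 400 000 mm⁴.
Inner void (subtracted): 136 × 66, A = 8 976 mm², y = 40 mm, Ī = 3 258 288 mm⁴.
By symmetry the centroid is at mid-height, ȳ = 40 mm.
All pieces are centred on the centroidal x-axis, so I = ΣĪ (holes subtracted) = 3 141 712 mm⁴.
Repeating about the centroidal y-axis gives I_y = 8 664 992 mm⁴.

I_x ≈ 3.142 × 10⁶ mm⁴, I_y ≈ 8.665 × 10⁶ mm⁴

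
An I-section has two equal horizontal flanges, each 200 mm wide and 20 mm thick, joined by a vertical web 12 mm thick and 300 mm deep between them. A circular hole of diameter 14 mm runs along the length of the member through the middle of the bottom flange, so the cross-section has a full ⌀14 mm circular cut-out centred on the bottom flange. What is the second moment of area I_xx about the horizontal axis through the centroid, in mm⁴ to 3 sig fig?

I_xx ≈ 2.28 × 10⁸ mm⁴

Break the section into simple shapes (no overlaps), measuring from the bottom-left corner of the bounding box.
Bottom flange: 200 × 20, A = 4 000 mm², y = 10 mm, Ī = 133 333 mm⁴.
Web: 12 × 300, A = 3 600 mm², y = 170 mm, Ī = 27 000 000 mm⁴.
Top flange: 200 × 20, A = 4 000 mm², y = 330 mm, Ī = 133 333 mm⁴.
Hole (subtracted): ⌀14, A = 153.94 mm², y = 10 mm, Ī = 1885.7 mm⁴.
Centroid: ȳ = ΣA·y / ΣA = 172.15 mm.
Transfer each piece to the horizontal axis through the centroid using Ī + A·d² with d = y − 172.15:
  bottom flange: d = -162.15 mm → contributes +105 306 209 mm⁴
  web: d = -2.1518 mm → contributes +27 016 669 mm⁴
  top flange: d = 157.85 mm → contributes +99 797 501 mm⁴
  hole: d = -162.15 mm → contributes −4 049 412 mm⁴
Total I = 228 070 967 mm⁴.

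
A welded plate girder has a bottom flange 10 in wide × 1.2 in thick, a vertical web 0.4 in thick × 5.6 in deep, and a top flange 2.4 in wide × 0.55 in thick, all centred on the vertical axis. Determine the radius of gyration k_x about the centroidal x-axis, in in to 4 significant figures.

Decompose the section into non-overlapping parts with the origin at the bottom-left of its bounding rectangle.
Bottom plate: 10 × 1.2, A = 12 in², y = 0.6 in, Ī = 1.44 in⁴.
Web plate: 0.4 × 5.6, A = 2.24 in², y = 4 in, Ī = 5.85387 in⁴.
Top plate: 2.4 × 0.55, A = 1.32 in², y = 7.075 in, Ī = 0.033275 in⁴.
Centroid: ȳ = ΣA·y / ΣA = 1.63875 in.
Transfer each piece to the centroidal x-axis using Ī + A·d² with d = y − 1.63875:
  bottom plate: d = -1.03875 in → contributes +14.3881 in⁴
  web plate: d = 2.36125 in → contributes +18.343 in⁴
  top plate: d = 5.43625 in → contributes +39.0429 in⁴
Total I = 71.774 in⁴.
Radius of gyration: k = √(I/A) = √(71.774 / 15.56) = 2.14773 in.

k_x ≈ 2.148 in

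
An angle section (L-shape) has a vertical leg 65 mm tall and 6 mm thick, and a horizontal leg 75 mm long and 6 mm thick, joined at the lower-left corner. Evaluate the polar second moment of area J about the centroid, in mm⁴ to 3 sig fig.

Decompose the section into non-overlapping parts with the origin at the bottom-left of its bounding rectangle.
Vertical leg: 6 × 65, A = 390 mm², y = 32.5 mm, Ī = 137 313 mm⁴.
Horizontal leg (remainder): 69 × 6, A = 414 mm², y = 3 mm, Ī = 1 242 mm⁴.
Centroid: ȳ = ΣA·y / ΣA = 17.31 mm.
Transfer each piece to the centroidal x-axis using Ī + A·d² with d = y − 17.31:
  vertical leg: d = 15.19 mm → contributes +227 303 mm⁴
  horizontal leg (remainder): d = -14.31 mm → contributes +86 016 mm⁴
Total I = 313 319 mm⁴.
For the y-axis: x̄ = 22.31 mm.
Repeating about the centroidal y-axis gives I_y = 447 829 mm⁴.
Polar second moment: J = I_x + I_y = 761 148 mm⁴.

J ≈ 7.61 × 10⁵ mm⁴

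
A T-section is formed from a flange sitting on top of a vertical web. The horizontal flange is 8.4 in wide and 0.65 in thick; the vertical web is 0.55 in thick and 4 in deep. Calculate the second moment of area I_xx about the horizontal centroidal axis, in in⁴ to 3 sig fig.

I_xx ≈ 11.6 in⁴

Treat the section as a set of non-overlapping primitives; coordinates are from the bounding-box lower-left.
Flange: 8.4 × 0.65, A = 5.46 in², y = 4.325 in, Ī = 0.19224 in⁴.
Web: 0.55 × 4, A = 2.2 in², y = 2 in, Ī = 2.9333 in⁴.
Centroid: ȳ = ΣA·y / ΣA = 3.6572 in.
Transfer each piece to the horizontal centroidal axis using Ī + A·d² with d = y − 3.6572:
  flange: d = 0.66775 in → contributes +2.6268 in⁴
  web: d = -1.6572 in → contributes +8.9756 in⁴
Total I = 11.602 in⁴.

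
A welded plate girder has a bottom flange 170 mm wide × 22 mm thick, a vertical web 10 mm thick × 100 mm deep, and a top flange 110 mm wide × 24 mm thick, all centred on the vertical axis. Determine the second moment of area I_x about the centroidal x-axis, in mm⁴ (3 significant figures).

I_x ≈ 2.46 × 10⁷ mm⁴

Decompose the section into non-overlapping parts with the origin at the bottom-left of its bounding rectangle.
Bottom plate: 170 × 22, A = 3 740 mm², y = 11 mm, Ī = 150 847 mm⁴.
Web plate: 10 × 100, A = 1 000 mm², y = 72 mm, Ī = 833 333 mm⁴.
Top plate: 110 × 24, A = 2 640 mm², y = 134 mm, Ī = 126 720 mm⁴.
Centroid: ȳ = ΣA·y / ΣA = 63.266 mm.
Transfer each piece to the centroidal x-axis using Ī + A·d² with d = y − 63.266:
  bottom plate: d = -52.266 mm → contributes +10 367 371 mm⁴
  web plate: d = 8.7344 mm → contributes +909 623 mm⁴
  top plate: d = 70.734 mm → contributes +13 335 585 mm⁴
Total I = 24 612 579 mm⁴.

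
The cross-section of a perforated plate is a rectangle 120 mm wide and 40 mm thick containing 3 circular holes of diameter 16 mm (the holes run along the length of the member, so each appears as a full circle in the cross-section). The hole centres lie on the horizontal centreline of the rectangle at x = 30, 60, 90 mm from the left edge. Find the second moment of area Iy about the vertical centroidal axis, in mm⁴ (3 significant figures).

Decompose the section into non-overlapping parts with the origin at the bottom-left of its bounding rectangle.
Plate: 120 × 40, A = 4 800 mm², x = 60 mm, Ī = 5 760 000 mm⁴.
Hole 1 (subtracted): ⌀16, A = 201.06 mm², x = 30 mm, Ī = 3 217 mm⁴.
Hole 2 (subtracted): ⌀16, A = 201.06 mm², x = 60 mm, Ī = 3 217 mm⁴.
Hole 3 (subtracted): ⌀16, A = 201.06 mm², x = 90 mm, Ī = 3 217 mm⁴.
By symmetry the centroid is at mid-width, x̄ = 60 mm.
Transfer each piece to the vertical centroidal axis using Ī + A·d² with d = x − 60:
  plate: d = 0 mm → contributes +5 760 000 mm⁴
  hole 1: d = -30 mm → contributes −184 173 mm⁴
  hole 2: d = 0 mm → contributes −3 217 mm⁴
  hole 3: d = 30 mm → contributes −184 173 mm⁴
Total I = 5 388 438 mm⁴.

Iy ≈ 5.39 × 10⁶ mm⁴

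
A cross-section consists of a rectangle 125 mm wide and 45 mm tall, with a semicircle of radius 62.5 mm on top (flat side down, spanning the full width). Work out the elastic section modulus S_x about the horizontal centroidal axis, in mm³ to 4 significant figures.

S_x ≈ 1.629 × 10⁵ mm³

Treat the section as a set of non-overlapping primitives; coordinates are from the bounding-box lower-left.
Rectangular body: 125 × 45, A = 5 625 mm², y = 22.5 mm, Ī = 949 219 mm⁴.
Semicircular cap: semicircle r = 62.5, A = 6135.92 mm², y = 71.5258 mm, Ī = 1 674 758 mm⁴.
Centroid: ȳ = ΣA·y / ΣA = 48.0778 mm.
Transfer each piece to the horizontal centroidal axis using Ī + A·d² with d = y − 48.0778:
  rectangular body: d = -25.5778 mm → contributes +4 629 232 mm⁴
  semicircular cap: d = 23.448 mm → contributes +5 048 346 mm⁴
Total I = 9 677 577 mm⁴.
Extreme fibre distance c = 59.4222 mm; S = I/c = 162 861 mm³.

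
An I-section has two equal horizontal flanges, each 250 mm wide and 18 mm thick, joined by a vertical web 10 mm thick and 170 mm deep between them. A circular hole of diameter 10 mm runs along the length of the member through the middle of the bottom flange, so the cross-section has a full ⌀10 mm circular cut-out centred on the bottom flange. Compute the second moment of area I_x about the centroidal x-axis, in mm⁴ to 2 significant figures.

I_x ≈ 8.3 × 10⁷ mm⁴

Treat the section as a set of non-overlapping primitives; coordinates are from the bounding-box lower-left.
Bottom flange: 250 × 18, A = 4 500 mm², y = 9 mm, Ī = 121 500 mm⁴.
Web: 10 × 170, A = 1 700 mm², y = 103 mm, Ī = 4 094 167 mm⁴.
Top flange: 250 × 18, A = 4 500 mm², y = 197 mm, Ī = 121 500 mm⁴.
Hole (subtracted): ⌀10, A = 78.54 mm², y = 9 mm, Ī = 490.9 mm⁴.
Centroid: ȳ = ΣA·y / ΣA = 103.7 mm.
Transfer each piece to the centroidal x-axis using Ī + A·d² with d = y − 103.7:
  bottom flange: d = -94.7 mm → contributes +40 473 710 mm⁴
  web: d = -0.6951 mm → contributes +4 094 988 mm⁴
  top flange: d = 93.3 mm → contributes +39 297 638 mm⁴
  hole: d = -94.7 mm → contributes −704 770 mm⁴
Total I = 83 161 566 mm⁴.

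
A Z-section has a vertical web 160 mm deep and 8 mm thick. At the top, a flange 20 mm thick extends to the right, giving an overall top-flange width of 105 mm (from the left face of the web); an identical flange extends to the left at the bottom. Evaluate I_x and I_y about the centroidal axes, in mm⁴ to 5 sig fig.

I_x ≈ 2.1872 × 10⁷ mm⁴, I_y ≈ 1.3743 × 10⁷ mm⁴

Treat the section as a set of non-overlapping primitives; coordinates are from the bounding-box lower-left.
Web: 8 × 160, A = 1 280 mm², y = 80 mm, Ī = 2 730 667 mm⁴.
Top flange (beyond web): 97 × 20, A = 1 940 mm², y = 150 mm, Ī = 64666.67 mm⁴.
Bottom flange (beyond web): 97 × 20, A = 1 940 mm², y = 10 mm, Ī = 64666.67 mm⁴.
Centroid: ȳ = ΣA·y / ΣA = 80 mm.
Transfer each piece to the centroidal x-axis using Ī + A·d² with d = y − 80:
  web: d = 0 mm → contributes +2 730 667 mm⁴
  top flange (beyond web): d = 70 mm → contributes +9 570 667 mm⁴
  bottom flange (beyond web): d = -70 mm → contributes +9 570 667 mm⁴
Total I = 21 872 000 mm⁴.
For the y-axis: x̄ = 101 mm.
Repeating about the centroidal y-axis gives I_y = 13 743 320 mm⁴.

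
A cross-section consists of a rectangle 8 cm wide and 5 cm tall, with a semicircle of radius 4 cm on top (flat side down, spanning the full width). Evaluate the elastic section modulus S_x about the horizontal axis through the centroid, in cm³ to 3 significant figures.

S_x ≈ 78.6 cm³

Treat the section as a set of non-overlapping primitives; coordinates are from the bounding-box lower-left.
Rectangular body: 8 × 5, A = 40 cm², y = 2.5 cm, Ī = 83.333 cm⁴.
Semicircular cap: semicircle r = 4, A = 25.133 cm², y = 6.6977 cm, Ī = 28.098 cm⁴.
Centroid: ȳ = ΣA·y / ΣA = 4.1197 cm.
Transfer each piece to the horizontal axis through the centroid using Ī + A·d² with d = y − 4.1197:
  rectangular body: d = -1.6197 cm → contributes +188.28 cm⁴
  semicircular cap: d = 2.5779 cm → contributes +195.12 cm⁴
Total I = 383.4 cm⁴.
Extreme fibre distance c = 4.8803 cm; S = I/c = 78.561 cm³.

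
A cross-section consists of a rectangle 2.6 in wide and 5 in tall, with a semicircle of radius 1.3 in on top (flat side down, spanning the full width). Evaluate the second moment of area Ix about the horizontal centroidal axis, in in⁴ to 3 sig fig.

Ix ≈ 47.9 in⁴

Decompose the section into non-overlapping parts with the origin at the bottom-left of its bounding rectangle.
Rectangular body: 2.6 × 5, A = 13 in², y = 2.5 in, Ī = 27.083 in⁴.
Semicircular cap: semicircle r = 1.3, A = 2.6546 in², y = 5.5517 in, Ī = 0.31348 in⁴.
Centroid: ȳ = ΣA·y / ΣA = 3.0175 in.
Transfer each piece to the horizontal centroidal axis using Ī + A·d² with d = y − 3.0175:
  rectangular body: d = -0.5175 in → contributes +30.565 in⁴
  semicircular cap: d = 2.5342 in → contributes +17.363 in⁴
Total I = 47.927 in⁴.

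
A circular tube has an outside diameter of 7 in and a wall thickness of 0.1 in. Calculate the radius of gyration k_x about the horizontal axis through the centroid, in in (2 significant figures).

k_x ≈ 2.4 in

Treat the section as a set of non-overlapping primitives; coordinates are from the bounding-box lower-left.
Outer circle: ⌀7, A = 38.48 in², y = 3.5 in, Ī = 117.9 in⁴.
Bore (subtracted): ⌀6.8, A = 36.32 in², y = 3.5 in, Ī = 105 in⁴.
By symmetry the centroid is at mid-height, ȳ = 3.5 in.
All pieces are centred on the horizontal axis through the centroid, so I = ΣĪ (holes subtracted) = 12.9 in⁴.
Radius of gyration: k = √(I/A) = √(12.9 / 2.168) = 2.44 in.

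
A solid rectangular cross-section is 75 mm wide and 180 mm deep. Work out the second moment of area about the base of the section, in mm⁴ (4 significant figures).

I_base ≈ 1.458 × 10⁸ mm⁴

The section: 75 × 180, A = 13 500 mm², y = 90 mm, Ī = 36 450 000 mm⁴.
Transfer it to the base of the section using Ī + A·d² with d = y − 0:
  the section: d = 90 mm → contributes +145 800 000 mm⁴
Total I = 145 800 000 mm⁴.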